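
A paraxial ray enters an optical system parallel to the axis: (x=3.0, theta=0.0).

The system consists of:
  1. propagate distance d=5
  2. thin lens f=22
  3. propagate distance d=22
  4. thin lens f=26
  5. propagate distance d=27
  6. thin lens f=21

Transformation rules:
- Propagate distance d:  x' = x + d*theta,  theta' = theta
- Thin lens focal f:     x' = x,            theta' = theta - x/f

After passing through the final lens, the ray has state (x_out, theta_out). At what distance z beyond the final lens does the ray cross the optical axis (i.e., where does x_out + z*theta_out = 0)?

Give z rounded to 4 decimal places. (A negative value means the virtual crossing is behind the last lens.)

Answer: 94.5000

Derivation:
Initial: x=3.0000 theta=0.0000
After 1 (propagate distance d=5): x=3.0000 theta=0.0000
After 2 (thin lens f=22): x=3.0000 theta=-3/22 (≈-0.1364)
After 3 (propagate distance d=22): x=0.0000 theta=-3/22 (≈-0.1364)
After 4 (thin lens f=26): x=0.0000 theta=-3/22 (≈-0.1364)
After 5 (propagate distance d=27): x=-81/22 (≈-3.6818) theta=-3/22 (≈-0.1364)
After 6 (thin lens f=21): x=-81/22 (≈-3.6818) theta=3/77 (≈0.0390)
z_focus = -x_out/theta_out = -(-81/22)/(3/77) = 94.5000
Rounded to 4 decimal places: z = 94.5000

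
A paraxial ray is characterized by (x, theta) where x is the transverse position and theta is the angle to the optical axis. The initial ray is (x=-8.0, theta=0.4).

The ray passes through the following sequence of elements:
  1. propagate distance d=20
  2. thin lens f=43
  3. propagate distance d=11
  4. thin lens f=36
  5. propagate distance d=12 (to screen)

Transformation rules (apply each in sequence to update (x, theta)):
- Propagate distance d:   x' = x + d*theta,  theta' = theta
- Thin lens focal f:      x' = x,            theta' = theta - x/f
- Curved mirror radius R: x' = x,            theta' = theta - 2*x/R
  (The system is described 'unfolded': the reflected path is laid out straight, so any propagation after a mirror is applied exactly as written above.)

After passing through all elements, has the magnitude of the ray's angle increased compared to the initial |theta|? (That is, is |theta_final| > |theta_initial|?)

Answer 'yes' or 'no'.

Initial: x=-8.0000 theta=0.4000
After 1 (propagate distance d=20): x=0.0000 theta=0.4000
After 2 (thin lens f=43): x=0.0000 theta=0.4000
After 3 (propagate distance d=11): x=4.4000 theta=0.4000
After 4 (thin lens f=36): x=4.4000 theta=5/18 (≈0.2778)
After 5 (propagate distance d=12 (to screen)): x=116/15 (≈7.7333) theta=5/18 (≈0.2778)
|theta_initial|=0.4000 |theta_final|=5/18 (≈0.2778) -> not increased

Answer: no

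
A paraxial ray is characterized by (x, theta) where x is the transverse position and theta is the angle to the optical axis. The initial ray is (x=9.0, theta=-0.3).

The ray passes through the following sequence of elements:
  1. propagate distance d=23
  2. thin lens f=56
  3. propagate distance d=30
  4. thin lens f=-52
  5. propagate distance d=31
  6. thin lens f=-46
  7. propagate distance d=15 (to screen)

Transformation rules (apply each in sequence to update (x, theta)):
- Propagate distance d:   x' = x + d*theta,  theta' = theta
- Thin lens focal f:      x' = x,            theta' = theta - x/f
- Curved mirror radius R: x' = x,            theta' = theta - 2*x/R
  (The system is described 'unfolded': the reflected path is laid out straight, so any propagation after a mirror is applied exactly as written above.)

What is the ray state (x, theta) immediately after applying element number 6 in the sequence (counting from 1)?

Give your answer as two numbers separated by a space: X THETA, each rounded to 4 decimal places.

Initial: x=9.0000 theta=-0.3000
After 1 (propagate distance d=23): x=2.1000 theta=-0.3000
After 2 (thin lens f=56): x=2.1000 theta=-0.3375
After 3 (propagate distance d=30): x=-8.0250 theta=-0.3375
After 4 (thin lens f=-52): x=-8.0250 theta=-1023/2080 (≈-0.4918)
After 5 (propagate distance d=31): x=-9681/416 (≈-23.2716) theta=-1023/2080 (≈-0.4918)
After 6 (thin lens f=-46): x=-9681/416 (≈-23.2716) theta=-95463/95680 (≈-0.9977)
Rounded to 4 decimal places: x = -23.2716, theta = -0.9977

Answer: -23.2716 -0.9977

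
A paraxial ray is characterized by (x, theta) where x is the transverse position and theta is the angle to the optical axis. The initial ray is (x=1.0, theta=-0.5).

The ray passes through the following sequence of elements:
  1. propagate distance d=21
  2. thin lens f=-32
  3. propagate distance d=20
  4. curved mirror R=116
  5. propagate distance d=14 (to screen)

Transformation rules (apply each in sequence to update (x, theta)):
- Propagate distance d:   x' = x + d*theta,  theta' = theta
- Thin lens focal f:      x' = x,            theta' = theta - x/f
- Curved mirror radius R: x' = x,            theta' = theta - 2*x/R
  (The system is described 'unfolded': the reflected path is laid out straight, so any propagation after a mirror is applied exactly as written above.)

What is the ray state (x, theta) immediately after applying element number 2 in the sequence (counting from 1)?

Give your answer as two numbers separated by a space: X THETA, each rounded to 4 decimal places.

Answer: -9.5000 -0.7969

Derivation:
Initial: x=1.0000 theta=-0.5000
After 1 (propagate distance d=21): x=-9.5000 theta=-0.5000
After 2 (thin lens f=-32): x=-9.5000 theta=-51/64 (≈-0.7969)
Rounded to 4 decimal places: x = -9.5000, theta = -0.7969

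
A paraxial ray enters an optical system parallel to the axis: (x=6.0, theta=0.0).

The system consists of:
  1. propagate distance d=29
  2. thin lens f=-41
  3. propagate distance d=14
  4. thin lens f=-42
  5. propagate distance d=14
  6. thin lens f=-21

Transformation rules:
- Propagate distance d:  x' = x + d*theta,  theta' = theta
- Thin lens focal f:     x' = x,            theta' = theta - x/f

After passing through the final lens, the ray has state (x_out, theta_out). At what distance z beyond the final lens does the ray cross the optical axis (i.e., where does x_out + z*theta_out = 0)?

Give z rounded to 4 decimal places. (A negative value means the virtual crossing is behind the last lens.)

Answer: -13.5018

Derivation:
Initial: x=6.0000 theta=0.0000
After 1 (propagate distance d=29): x=6.0000 theta=0.0000
After 2 (thin lens f=-41): x=6.0000 theta=6/41 (≈0.1463)
After 3 (propagate distance d=14): x=330/41 (≈8.0488) theta=6/41 (≈0.1463)
After 4 (thin lens f=-42): x=330/41 (≈8.0488) theta=97/287 (≈0.3380)
After 5 (propagate distance d=14): x=524/41 (≈12.7805) theta=97/287 (≈0.3380)
After 6 (thin lens f=-21): x=524/41 (≈12.7805) theta=815/861 (≈0.9466)
z_focus = -x_out/theta_out = -(524/41)/(815/861) = -11004/815 ≈ -13.5018
Rounded to 4 decimal places: z = -13.5018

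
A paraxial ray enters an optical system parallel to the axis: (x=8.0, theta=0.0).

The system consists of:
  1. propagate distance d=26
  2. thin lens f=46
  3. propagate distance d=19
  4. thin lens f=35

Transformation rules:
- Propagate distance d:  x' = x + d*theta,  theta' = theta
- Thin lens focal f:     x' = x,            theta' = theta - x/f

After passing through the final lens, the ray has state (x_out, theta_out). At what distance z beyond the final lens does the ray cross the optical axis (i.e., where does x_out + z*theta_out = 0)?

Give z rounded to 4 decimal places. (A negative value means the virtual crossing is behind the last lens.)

Answer: 15.2419

Derivation:
Initial: x=8.0000 theta=0.0000
After 1 (propagate distance d=26): x=8.0000 theta=0.0000
After 2 (thin lens f=46): x=8.0000 theta=-4/23 (≈-0.1739)
After 3 (propagate distance d=19): x=108/23 (≈4.6957) theta=-4/23 (≈-0.1739)
After 4 (thin lens f=35): x=108/23 (≈4.6957) theta=-248/805 (≈-0.3081)
z_focus = -x_out/theta_out = -(108/23)/(-248/805) = 945/62 ≈ 15.2419
Rounded to 4 decimal places: z = 15.2419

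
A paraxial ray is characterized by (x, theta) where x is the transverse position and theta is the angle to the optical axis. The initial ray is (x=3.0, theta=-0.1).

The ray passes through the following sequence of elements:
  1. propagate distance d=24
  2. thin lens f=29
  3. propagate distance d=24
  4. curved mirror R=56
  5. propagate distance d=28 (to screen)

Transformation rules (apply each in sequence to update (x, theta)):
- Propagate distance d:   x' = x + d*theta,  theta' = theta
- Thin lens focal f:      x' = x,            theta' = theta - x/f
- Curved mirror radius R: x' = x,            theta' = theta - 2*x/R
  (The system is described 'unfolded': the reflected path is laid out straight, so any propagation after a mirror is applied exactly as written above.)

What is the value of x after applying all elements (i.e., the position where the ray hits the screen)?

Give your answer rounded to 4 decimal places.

Answer: -3.3793

Derivation:
Initial: x=3.0000 theta=-0.1000
After 1 (propagate distance d=24): x=0.6000 theta=-0.1000
After 2 (thin lens f=29): x=0.6000 theta=-7/58 (≈-0.1207)
After 3 (propagate distance d=24): x=-333/145 (≈-2.2966) theta=-7/58 (≈-0.1207)
After 4 (curved mirror R=56): x=-333/145 (≈-2.2966) theta=-157/4060 (≈-0.0387)
After 5 (propagate distance d=28 (to screen)): x=-98/29 (≈-3.3793) theta=-157/4060 (≈-0.0387)
Rounded to 4 decimal places: x = -3.3793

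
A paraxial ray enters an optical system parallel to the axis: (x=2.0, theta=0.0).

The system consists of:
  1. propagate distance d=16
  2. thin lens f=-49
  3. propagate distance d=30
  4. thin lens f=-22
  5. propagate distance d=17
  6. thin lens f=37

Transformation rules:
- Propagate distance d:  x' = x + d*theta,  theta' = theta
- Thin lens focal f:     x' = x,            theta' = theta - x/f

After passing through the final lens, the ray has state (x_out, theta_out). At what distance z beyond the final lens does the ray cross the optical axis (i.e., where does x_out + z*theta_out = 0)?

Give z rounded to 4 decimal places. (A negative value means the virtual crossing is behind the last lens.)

Answer: -453.3156

Derivation:
Initial: x=2.0000 theta=0.0000
After 1 (propagate distance d=16): x=2.0000 theta=0.0000
After 2 (thin lens f=-49): x=2.0000 theta=2/49 (≈0.0408)
After 3 (propagate distance d=30): x=158/49 (≈3.2245) theta=2/49 (≈0.0408)
After 4 (thin lens f=-22): x=158/49 (≈3.2245) theta=101/539 (≈0.1874)
After 5 (propagate distance d=17): x=3455/539 (≈6.4100) theta=101/539 (≈0.1874)
After 6 (thin lens f=37): x=3455/539 (≈6.4100) theta=282/19943 (≈0.0141)
z_focus = -x_out/theta_out = -(3455/539)/(282/19943) = -127835/282 ≈ -453.3156
Rounded to 4 decimal places: z = -453.3156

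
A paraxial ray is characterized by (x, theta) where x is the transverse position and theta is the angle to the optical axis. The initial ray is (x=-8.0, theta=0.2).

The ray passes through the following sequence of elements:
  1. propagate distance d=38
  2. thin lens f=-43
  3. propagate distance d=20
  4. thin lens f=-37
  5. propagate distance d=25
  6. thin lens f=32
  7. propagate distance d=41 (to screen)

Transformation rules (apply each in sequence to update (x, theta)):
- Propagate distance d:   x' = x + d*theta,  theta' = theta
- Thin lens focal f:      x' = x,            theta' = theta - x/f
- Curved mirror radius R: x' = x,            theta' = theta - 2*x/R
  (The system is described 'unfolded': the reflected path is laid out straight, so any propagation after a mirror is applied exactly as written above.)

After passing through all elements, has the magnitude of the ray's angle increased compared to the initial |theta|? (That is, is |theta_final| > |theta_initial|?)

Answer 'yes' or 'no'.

Answer: no

Derivation:
Initial: x=-8.0000 theta=0.2000
After 1 (propagate distance d=38): x=-0.4000 theta=0.2000
After 2 (thin lens f=-43): x=-0.4000 theta=41/215 (≈0.1907)
After 3 (propagate distance d=20): x=734/215 (≈3.4140) theta=41/215 (≈0.1907)
After 4 (thin lens f=-37): x=734/215 (≈3.4140) theta=2251/7955 (≈0.2830)
After 5 (propagate distance d=25): x=83433/7955 (≈10.4881) theta=2251/7955 (≈0.2830)
After 6 (thin lens f=32): x=83433/7955 (≈10.4881) theta=-11401/254560 (≈-0.0448)
After 7 (propagate distance d=41 (to screen)): x=440483/50912 (≈8.6519) theta=-11401/254560 (≈-0.0448)
|theta_initial|=0.2000 |theta_final|=11401/254560 (≈0.0448) -> not increased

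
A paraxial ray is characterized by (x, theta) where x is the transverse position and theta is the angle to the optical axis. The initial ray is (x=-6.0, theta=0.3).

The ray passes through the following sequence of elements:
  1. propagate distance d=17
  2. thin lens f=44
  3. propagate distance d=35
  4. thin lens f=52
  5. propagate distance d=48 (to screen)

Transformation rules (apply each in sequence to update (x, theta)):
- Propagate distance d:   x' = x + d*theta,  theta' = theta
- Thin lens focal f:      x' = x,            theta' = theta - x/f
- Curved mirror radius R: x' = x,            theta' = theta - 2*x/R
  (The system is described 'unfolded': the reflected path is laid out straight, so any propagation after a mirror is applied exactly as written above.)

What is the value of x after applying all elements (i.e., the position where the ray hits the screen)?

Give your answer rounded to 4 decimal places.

Answer: 16.1753

Derivation:
Initial: x=-6.0000 theta=0.3000
After 1 (propagate distance d=17): x=-0.9000 theta=0.3000
After 2 (thin lens f=44): x=-0.9000 theta=141/440 (≈0.3205)
After 3 (propagate distance d=35): x=4539/440 (≈10.3159) theta=141/440 (≈0.3205)
After 4 (thin lens f=52): x=4539/440 (≈10.3159) theta=2793/22880 (≈0.1221)
After 5 (propagate distance d=48 (to screen)): x=92523/5720 (≈16.1753) theta=2793/22880 (≈0.1221)
Rounded to 4 decimal places: x = 16.1753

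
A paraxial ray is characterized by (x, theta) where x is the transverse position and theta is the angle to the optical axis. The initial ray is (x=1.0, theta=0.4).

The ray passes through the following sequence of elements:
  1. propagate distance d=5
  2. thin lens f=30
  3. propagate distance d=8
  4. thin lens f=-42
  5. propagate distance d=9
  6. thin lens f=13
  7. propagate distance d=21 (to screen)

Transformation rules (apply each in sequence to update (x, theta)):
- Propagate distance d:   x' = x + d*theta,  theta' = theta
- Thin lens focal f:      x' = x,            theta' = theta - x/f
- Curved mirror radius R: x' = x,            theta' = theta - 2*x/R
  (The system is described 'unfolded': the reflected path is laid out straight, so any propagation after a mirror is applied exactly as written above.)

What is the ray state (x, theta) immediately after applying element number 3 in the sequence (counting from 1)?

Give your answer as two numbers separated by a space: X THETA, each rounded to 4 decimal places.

Initial: x=1.0000 theta=0.4000
After 1 (propagate distance d=5): x=3.0000 theta=0.4000
After 2 (thin lens f=30): x=3.0000 theta=0.3000
After 3 (propagate distance d=8): x=5.4000 theta=0.3000
Rounded to 4 decimal places: x = 5.4000, theta = 0.3000

Answer: 5.4000 0.3000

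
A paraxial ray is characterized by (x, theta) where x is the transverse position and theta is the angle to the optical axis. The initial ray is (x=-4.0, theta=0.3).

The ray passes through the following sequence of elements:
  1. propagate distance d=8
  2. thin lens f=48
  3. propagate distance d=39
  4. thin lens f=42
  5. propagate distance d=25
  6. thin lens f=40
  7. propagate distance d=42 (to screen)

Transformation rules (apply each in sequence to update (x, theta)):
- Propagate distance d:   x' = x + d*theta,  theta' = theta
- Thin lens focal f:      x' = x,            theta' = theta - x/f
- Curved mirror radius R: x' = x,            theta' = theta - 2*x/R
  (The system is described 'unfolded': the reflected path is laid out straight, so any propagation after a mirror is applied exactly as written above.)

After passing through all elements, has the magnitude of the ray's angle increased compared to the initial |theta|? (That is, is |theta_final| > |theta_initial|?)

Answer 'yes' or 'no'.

Initial: x=-4.0000 theta=0.3000
After 1 (propagate distance d=8): x=-1.6000 theta=0.3000
After 2 (thin lens f=48): x=-1.6000 theta=1/3 (≈0.3333)
After 3 (propagate distance d=39): x=11.4000 theta=1/3 (≈0.3333)
After 4 (thin lens f=42): x=11.4000 theta=13/210 (≈0.0619)
After 5 (propagate distance d=25): x=2719/210 (≈12.9476) theta=13/210 (≈0.0619)
After 6 (thin lens f=40): x=2719/210 (≈12.9476) theta=-733/2800 (≈-0.2618)
After 7 (propagate distance d=42 (to screen)): x=8201/4200 (≈1.9526) theta=-733/2800 (≈-0.2618)
|theta_initial|=0.3000 |theta_final|=733/2800 (≈0.2618) -> not increased

Answer: no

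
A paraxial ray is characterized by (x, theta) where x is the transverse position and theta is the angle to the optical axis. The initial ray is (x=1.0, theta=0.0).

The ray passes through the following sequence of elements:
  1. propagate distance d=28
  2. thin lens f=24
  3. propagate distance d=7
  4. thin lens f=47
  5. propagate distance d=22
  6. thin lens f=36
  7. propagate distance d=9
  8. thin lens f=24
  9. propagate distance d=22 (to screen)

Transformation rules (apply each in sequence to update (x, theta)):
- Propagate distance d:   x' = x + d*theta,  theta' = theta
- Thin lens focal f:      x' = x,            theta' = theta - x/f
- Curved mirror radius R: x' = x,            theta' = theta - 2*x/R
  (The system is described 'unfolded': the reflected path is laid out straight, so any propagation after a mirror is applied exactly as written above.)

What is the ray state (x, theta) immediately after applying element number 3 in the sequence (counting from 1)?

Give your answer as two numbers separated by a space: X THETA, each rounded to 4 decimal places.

Answer: 0.7083 -0.0417

Derivation:
Initial: x=1.0000 theta=0.0000
After 1 (propagate distance d=28): x=1.0000 theta=0.0000
After 2 (thin lens f=24): x=1.0000 theta=-1/24 (≈-0.0417)
After 3 (propagate distance d=7): x=17/24 (≈0.7083) theta=-1/24 (≈-0.0417)
Rounded to 4 decimal places: x = 0.7083, theta = -0.0417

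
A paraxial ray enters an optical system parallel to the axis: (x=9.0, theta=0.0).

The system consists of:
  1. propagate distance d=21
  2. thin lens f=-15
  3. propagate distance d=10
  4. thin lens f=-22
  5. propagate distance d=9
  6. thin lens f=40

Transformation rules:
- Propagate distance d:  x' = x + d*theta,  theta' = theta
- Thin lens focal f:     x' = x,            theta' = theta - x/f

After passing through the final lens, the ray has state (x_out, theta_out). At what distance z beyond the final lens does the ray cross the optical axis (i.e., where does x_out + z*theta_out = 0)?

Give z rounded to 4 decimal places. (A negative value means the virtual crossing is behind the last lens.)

Initial: x=9.0000 theta=0.0000
After 1 (propagate distance d=21): x=9.0000 theta=0.0000
After 2 (thin lens f=-15): x=9.0000 theta=0.6000
After 3 (propagate distance d=10): x=15.0000 theta=0.6000
After 4 (thin lens f=-22): x=15.0000 theta=141/110 (≈1.2818)
After 5 (propagate distance d=9): x=2919/110 (≈26.5364) theta=141/110 (≈1.2818)
After 6 (thin lens f=40): x=2919/110 (≈26.5364) theta=2721/4400 (≈0.6184)
z_focus = -x_out/theta_out = -(2919/110)/(2721/4400) = -38920/907 ≈ -42.9107
Rounded to 4 decimal places: z = -42.9107

Answer: -42.9107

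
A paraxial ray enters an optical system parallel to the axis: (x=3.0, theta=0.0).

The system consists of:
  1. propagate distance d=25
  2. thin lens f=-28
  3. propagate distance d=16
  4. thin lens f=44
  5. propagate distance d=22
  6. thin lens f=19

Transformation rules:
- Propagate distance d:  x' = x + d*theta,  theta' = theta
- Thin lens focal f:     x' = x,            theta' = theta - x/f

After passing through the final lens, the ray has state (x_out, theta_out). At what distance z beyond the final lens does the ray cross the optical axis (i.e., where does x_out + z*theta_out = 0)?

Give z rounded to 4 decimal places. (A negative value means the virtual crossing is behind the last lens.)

Answer: 19.0000

Derivation:
Initial: x=3.0000 theta=0.0000
After 1 (propagate distance d=25): x=3.0000 theta=0.0000
After 2 (thin lens f=-28): x=3.0000 theta=3/28 (≈0.1071)
After 3 (propagate distance d=16): x=33/7 (≈4.7143) theta=3/28 (≈0.1071)
After 4 (thin lens f=44): x=33/7 (≈4.7143) theta=0.0000
After 5 (propagate distance d=22): x=33/7 (≈4.7143) theta=0.0000
After 6 (thin lens f=19): x=33/7 (≈4.7143) theta=-33/133 (≈-0.2481)
z_focus = -x_out/theta_out = -(33/7)/(-33/133) = 19.0000
Rounded to 4 decimal places: z = 19.0000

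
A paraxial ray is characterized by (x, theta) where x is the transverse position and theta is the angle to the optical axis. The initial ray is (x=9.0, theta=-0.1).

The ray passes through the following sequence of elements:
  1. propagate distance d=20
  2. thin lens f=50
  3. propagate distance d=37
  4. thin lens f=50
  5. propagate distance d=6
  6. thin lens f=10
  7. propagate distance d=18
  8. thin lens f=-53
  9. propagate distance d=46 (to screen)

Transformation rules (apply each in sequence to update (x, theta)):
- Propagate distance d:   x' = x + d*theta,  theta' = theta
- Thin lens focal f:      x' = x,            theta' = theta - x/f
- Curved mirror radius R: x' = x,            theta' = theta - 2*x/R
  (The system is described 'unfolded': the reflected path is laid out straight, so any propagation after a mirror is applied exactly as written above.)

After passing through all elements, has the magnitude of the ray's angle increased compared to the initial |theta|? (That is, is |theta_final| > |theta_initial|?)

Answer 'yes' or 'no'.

Initial: x=9.0000 theta=-0.1000
After 1 (propagate distance d=20): x=7.0000 theta=-0.1000
After 2 (thin lens f=50): x=7.0000 theta=-0.2400
After 3 (propagate distance d=37): x=-1.8800 theta=-0.2400
After 4 (thin lens f=50): x=-1.8800 theta=-0.2024
After 5 (propagate distance d=6): x=-3.0944 theta=-0.2024
After 6 (thin lens f=10): x=-3.0944 theta=669/6250 (≈0.1070)
After 7 (propagate distance d=18): x=-3649/3125 (≈-1.1677) theta=669/6250 (≈0.1070)
After 8 (thin lens f=-53): x=-3649/3125 (≈-1.1677) theta=28159/331250 (≈0.0850)
After 9 (propagate distance d=46 (to screen)): x=90852/33125 (≈2.7427) theta=28159/331250 (≈0.0850)
|theta_initial|=0.1000 |theta_final|=28159/331250 (≈0.0850) -> not increased

Answer: no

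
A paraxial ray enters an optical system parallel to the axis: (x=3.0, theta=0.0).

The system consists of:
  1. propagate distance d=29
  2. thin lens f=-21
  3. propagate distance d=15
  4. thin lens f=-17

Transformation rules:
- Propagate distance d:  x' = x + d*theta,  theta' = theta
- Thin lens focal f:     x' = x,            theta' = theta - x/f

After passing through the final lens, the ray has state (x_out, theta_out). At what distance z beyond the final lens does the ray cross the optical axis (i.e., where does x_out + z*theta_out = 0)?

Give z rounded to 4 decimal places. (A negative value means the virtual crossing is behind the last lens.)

Initial: x=3.0000 theta=0.0000
After 1 (propagate distance d=29): x=3.0000 theta=0.0000
After 2 (thin lens f=-21): x=3.0000 theta=1/7 (≈0.1429)
After 3 (propagate distance d=15): x=36/7 (≈5.1429) theta=1/7 (≈0.1429)
After 4 (thin lens f=-17): x=36/7 (≈5.1429) theta=53/119 (≈0.4454)
z_focus = -x_out/theta_out = -(36/7)/(53/119) = -612/53 ≈ -11.5472
Rounded to 4 decimal places: z = -11.5472

Answer: -11.5472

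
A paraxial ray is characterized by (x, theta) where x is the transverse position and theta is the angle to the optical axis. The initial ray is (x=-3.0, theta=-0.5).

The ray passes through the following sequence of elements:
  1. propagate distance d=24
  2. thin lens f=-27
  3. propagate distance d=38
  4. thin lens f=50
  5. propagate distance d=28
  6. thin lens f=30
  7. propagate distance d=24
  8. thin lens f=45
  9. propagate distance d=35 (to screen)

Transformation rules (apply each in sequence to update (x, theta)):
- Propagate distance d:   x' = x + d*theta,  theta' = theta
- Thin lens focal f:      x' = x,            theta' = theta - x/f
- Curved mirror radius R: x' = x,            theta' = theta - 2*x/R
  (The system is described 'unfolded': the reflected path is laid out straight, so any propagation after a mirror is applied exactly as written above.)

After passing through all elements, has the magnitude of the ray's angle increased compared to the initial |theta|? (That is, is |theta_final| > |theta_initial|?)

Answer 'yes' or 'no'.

Initial: x=-3.0000 theta=-0.5000
After 1 (propagate distance d=24): x=-15.0000 theta=-0.5000
After 2 (thin lens f=-27): x=-15.0000 theta=-19/18 (≈-1.0556)
After 3 (propagate distance d=38): x=-496/9 (≈-55.1111) theta=-19/18 (≈-1.0556)
After 4 (thin lens f=50): x=-496/9 (≈-55.1111) theta=7/150 (≈0.0467)
After 5 (propagate distance d=28): x=-12106/225 (≈-53.8044) theta=7/150 (≈0.0467)
After 6 (thin lens f=30): x=-12106/225 (≈-53.8044) theta=12421/6750 (≈1.8401)
After 7 (propagate distance d=24): x=-10846/1125 (≈-9.6409) theta=12421/6750 (≈1.8401)
After 8 (thin lens f=45): x=-10846/1125 (≈-9.6409) theta=208007/101250 (≈2.0544)
After 9 (propagate distance d=35 (to screen)): x=1260821/20250 (≈62.2628) theta=208007/101250 (≈2.0544)
|theta_initial|=0.5000 |theta_final|=208007/101250 (≈2.0544) -> increased

Answer: yes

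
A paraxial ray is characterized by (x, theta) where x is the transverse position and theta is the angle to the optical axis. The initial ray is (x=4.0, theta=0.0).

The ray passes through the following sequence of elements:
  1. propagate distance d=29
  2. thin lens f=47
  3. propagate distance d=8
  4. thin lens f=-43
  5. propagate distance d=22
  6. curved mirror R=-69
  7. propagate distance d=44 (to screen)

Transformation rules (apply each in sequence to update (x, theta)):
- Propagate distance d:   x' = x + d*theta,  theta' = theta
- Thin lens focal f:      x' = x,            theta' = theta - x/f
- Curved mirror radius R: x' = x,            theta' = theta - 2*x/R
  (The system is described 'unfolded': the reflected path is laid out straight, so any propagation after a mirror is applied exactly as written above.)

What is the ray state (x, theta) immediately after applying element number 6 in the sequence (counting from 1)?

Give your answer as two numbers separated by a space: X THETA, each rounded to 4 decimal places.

Answer: 3.1450 0.0832

Derivation:
Initial: x=4.0000 theta=0.0000
After 1 (propagate distance d=29): x=4.0000 theta=0.0000
After 2 (thin lens f=47): x=4.0000 theta=-4/47 (≈-0.0851)
After 3 (propagate distance d=8): x=156/47 (≈3.3191) theta=-4/47 (≈-0.0851)
After 4 (thin lens f=-43): x=156/47 (≈3.3191) theta=-16/2021 (≈-0.0079)
After 5 (propagate distance d=22): x=6356/2021 (≈3.1450) theta=-16/2021 (≈-0.0079)
After 6 (curved mirror R=-69): x=6356/2021 (≈3.1450) theta=11608/139449 (≈0.0832)
Rounded to 4 decimal places: x = 3.1450, theta = 0.0832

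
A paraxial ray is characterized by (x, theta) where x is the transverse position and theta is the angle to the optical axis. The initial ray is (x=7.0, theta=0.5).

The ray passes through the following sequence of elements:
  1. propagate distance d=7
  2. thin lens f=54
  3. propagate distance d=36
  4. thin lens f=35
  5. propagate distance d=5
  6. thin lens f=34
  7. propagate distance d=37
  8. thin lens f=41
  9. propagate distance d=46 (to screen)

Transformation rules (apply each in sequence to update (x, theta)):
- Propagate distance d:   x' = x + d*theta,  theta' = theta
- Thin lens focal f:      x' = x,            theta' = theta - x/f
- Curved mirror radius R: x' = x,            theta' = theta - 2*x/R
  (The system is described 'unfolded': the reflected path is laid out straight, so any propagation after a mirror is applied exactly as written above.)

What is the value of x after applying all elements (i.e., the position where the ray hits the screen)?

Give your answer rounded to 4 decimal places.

Initial: x=7.0000 theta=0.5000
After 1 (propagate distance d=7): x=10.5000 theta=0.5000
After 2 (thin lens f=54): x=10.5000 theta=11/36 (≈0.3056)
After 3 (propagate distance d=36): x=21.5000 theta=11/36 (≈0.3056)
After 4 (thin lens f=35): x=21.5000 theta=-389/1260 (≈-0.3087)
After 5 (propagate distance d=5): x=5029/252 (≈19.9563) theta=-389/1260 (≈-0.3087)
After 6 (thin lens f=34): x=5029/252 (≈19.9563) theta=-38371/42840 (≈-0.8957)
After 7 (propagate distance d=37): x=-564797/42840 (≈-13.1839) theta=-38371/42840 (≈-0.8957)
After 8 (thin lens f=41): x=-564797/42840 (≈-13.1839) theta=-56023/97580 (≈-0.5741)
After 9 (propagate distance d=46 (to screen)): x=-69543721/1756440 (≈-39.5936) theta=-56023/97580 (≈-0.5741)
Rounded to 4 decimal places: x = -39.5936

Answer: -39.5936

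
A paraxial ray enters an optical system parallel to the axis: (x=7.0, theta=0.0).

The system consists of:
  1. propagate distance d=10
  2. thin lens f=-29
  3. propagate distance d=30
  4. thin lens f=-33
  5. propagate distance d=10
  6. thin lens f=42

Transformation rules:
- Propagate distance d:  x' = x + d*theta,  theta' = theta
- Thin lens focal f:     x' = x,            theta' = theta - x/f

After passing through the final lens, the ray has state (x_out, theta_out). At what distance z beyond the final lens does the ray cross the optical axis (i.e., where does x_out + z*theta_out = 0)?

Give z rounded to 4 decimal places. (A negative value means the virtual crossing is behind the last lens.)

Answer: -120.7763

Derivation:
Initial: x=7.0000 theta=0.0000
After 1 (propagate distance d=10): x=7.0000 theta=0.0000
After 2 (thin lens f=-29): x=7.0000 theta=7/29 (≈0.2414)
After 3 (propagate distance d=30): x=413/29 (≈14.2414) theta=7/29 (≈0.2414)
After 4 (thin lens f=-33): x=413/29 (≈14.2414) theta=644/957 (≈0.6729)
After 5 (propagate distance d=10): x=20069/957 (≈20.9707) theta=644/957 (≈0.6729)
After 6 (thin lens f=42): x=20069/957 (≈20.9707) theta=997/5742 (≈0.1736)
z_focus = -x_out/theta_out = -(20069/957)/(997/5742) = -120414/997 ≈ -120.7763
Rounded to 4 decimal places: z = -120.7763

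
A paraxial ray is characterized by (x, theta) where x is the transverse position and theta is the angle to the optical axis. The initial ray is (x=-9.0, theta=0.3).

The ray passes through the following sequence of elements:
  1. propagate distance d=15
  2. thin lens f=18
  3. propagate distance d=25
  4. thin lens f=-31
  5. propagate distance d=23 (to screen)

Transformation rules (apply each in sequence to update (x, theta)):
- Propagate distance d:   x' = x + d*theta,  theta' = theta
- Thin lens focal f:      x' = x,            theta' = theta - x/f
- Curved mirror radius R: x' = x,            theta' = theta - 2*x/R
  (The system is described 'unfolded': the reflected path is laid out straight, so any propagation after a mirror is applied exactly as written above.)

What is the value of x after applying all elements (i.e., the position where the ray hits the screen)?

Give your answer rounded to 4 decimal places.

Answer: 28.7629

Derivation:
Initial: x=-9.0000 theta=0.3000
After 1 (propagate distance d=15): x=-4.5000 theta=0.3000
After 2 (thin lens f=18): x=-4.5000 theta=0.5500
After 3 (propagate distance d=25): x=9.2500 theta=0.5500
After 4 (thin lens f=-31): x=9.2500 theta=263/310 (≈0.8484)
After 5 (propagate distance d=23 (to screen)): x=17833/620 (≈28.7629) theta=263/310 (≈0.8484)
Rounded to 4 decimal places: x = 28.7629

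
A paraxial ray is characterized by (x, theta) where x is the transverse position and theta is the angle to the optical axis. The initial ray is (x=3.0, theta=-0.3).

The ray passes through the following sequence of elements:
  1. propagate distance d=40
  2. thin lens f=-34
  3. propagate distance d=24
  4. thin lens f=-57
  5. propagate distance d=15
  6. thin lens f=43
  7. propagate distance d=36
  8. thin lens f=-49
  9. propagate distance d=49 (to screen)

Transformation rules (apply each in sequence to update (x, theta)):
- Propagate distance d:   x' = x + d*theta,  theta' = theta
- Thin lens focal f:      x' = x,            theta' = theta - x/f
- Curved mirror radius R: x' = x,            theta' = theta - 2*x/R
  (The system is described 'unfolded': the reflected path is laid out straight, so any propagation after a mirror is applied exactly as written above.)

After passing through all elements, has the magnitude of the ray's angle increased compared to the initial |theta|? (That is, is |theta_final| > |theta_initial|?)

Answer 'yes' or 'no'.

Answer: yes

Derivation:
Initial: x=3.0000 theta=-0.3000
After 1 (propagate distance d=40): x=-9.0000 theta=-0.3000
After 2 (thin lens f=-34): x=-9.0000 theta=-48/85 (≈-0.5647)
After 3 (propagate distance d=24): x=-1917/85 (≈-22.5529) theta=-48/85 (≈-0.5647)
After 4 (thin lens f=-57): x=-1917/85 (≈-22.5529) theta=-1551/1615 (≈-0.9604)
After 5 (propagate distance d=15): x=-59688/1615 (≈-36.9585) theta=-1551/1615 (≈-0.9604)
After 6 (thin lens f=43): x=-59688/1615 (≈-36.9585) theta=-1401/13889 (≈-0.1009)
After 7 (propagate distance d=36): x=-148356/3655 (≈-40.5899) theta=-1401/13889 (≈-0.1009)
After 8 (thin lens f=-49): x=-148356/3655 (≈-40.5899) theta=-3162009/3402805 (≈-0.9292)
After 9 (propagate distance d=49 (to screen)): x=-5980773/69445 (≈-86.1224) theta=-3162009/3402805 (≈-0.9292)
|theta_initial|=0.3000 |theta_final|=3162009/3402805 (≈0.9292) -> increased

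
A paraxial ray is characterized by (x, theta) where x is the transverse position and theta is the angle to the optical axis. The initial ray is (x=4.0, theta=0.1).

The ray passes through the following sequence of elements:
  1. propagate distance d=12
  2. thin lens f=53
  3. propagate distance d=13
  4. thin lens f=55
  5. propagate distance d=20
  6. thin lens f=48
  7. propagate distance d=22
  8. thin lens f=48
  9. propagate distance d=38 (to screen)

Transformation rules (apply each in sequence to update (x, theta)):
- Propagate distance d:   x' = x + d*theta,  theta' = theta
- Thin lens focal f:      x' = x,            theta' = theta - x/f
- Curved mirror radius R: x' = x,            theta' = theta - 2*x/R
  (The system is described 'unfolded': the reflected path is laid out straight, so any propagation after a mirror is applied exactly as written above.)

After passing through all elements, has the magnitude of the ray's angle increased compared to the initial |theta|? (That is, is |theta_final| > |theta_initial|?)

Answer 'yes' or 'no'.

Answer: yes

Derivation:
Initial: x=4.0000 theta=0.1000
After 1 (propagate distance d=12): x=5.2000 theta=0.1000
After 2 (thin lens f=53): x=5.2000 theta=1/530 (≈0.0019)
After 3 (propagate distance d=13): x=2769/530 (≈5.2245) theta=1/530 (≈0.0019)
After 4 (thin lens f=55): x=2769/530 (≈5.2245) theta=-1357/14575 (≈-0.0931)
After 5 (propagate distance d=20): x=19603/5830 (≈3.3624) theta=-1357/14575 (≈-0.0931)
After 6 (thin lens f=48): x=19603/5830 (≈3.3624) theta=-228287/1399200 (≈-0.1632)
After 7 (propagate distance d=22): x=-158797/699600 (≈-0.2270) theta=-228287/1399200 (≈-0.1632)
After 8 (thin lens f=48): x=-158797/699600 (≈-0.2270) theta=-5320091/33580800 (≈-0.1584)
After 9 (propagate distance d=38 (to screen)): x=-104892857/16790400 (≈-6.2472) theta=-5320091/33580800 (≈-0.1584)
|theta_initial|=0.1000 |theta_final|=5320091/33580800 (≈0.1584) -> increased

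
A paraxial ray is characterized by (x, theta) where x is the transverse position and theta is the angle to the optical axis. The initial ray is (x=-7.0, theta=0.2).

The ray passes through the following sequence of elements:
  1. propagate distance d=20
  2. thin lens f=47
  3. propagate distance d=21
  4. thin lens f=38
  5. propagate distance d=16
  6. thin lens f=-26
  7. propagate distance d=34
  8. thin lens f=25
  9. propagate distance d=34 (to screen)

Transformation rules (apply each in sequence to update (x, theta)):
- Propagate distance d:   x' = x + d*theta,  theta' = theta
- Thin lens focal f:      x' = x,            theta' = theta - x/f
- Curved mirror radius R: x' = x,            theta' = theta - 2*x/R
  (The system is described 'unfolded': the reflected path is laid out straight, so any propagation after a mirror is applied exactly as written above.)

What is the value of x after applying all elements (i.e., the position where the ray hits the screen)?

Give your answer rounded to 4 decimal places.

Initial: x=-7.0000 theta=0.2000
After 1 (propagate distance d=20): x=-3.0000 theta=0.2000
After 2 (thin lens f=47): x=-3.0000 theta=62/235 (≈0.2638)
After 3 (propagate distance d=21): x=597/235 (≈2.5404) theta=62/235 (≈0.2638)
After 4 (thin lens f=38): x=597/235 (≈2.5404) theta=1759/8930 (≈0.1970)
After 5 (propagate distance d=16): x=5083/893 (≈5.6920) theta=1759/8930 (≈0.1970)
After 6 (thin lens f=-26): x=5083/893 (≈5.6920) theta=1857/4465 (≈0.4159)
After 7 (propagate distance d=34): x=88553/4465 (≈19.8327) theta=1857/4465 (≈0.4159)
After 8 (thin lens f=25): x=88553/4465 (≈19.8327) theta=-42128/111625 (≈-0.3774)
After 9 (propagate distance d=34 (to screen)): x=781473/111625 (≈7.0009) theta=-42128/111625 (≈-0.3774)
Rounded to 4 decimal places: x = 7.0009

Answer: 7.0009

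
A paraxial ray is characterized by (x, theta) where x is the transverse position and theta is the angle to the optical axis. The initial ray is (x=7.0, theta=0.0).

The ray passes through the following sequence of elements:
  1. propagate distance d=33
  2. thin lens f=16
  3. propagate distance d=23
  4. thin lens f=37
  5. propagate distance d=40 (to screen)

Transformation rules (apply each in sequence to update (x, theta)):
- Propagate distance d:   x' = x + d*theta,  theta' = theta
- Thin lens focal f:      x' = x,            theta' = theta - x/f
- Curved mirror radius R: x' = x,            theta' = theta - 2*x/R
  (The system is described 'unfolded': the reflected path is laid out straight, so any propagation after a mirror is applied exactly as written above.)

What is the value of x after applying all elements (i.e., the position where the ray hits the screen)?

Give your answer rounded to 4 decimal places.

Initial: x=7.0000 theta=0.0000
After 1 (propagate distance d=33): x=7.0000 theta=0.0000
After 2 (thin lens f=16): x=7.0000 theta=-0.4375
After 3 (propagate distance d=23): x=-3.0625 theta=-0.4375
After 4 (thin lens f=37): x=-3.0625 theta=-105/296 (≈-0.3547)
After 5 (propagate distance d=40 (to screen)): x=-10213/592 (≈-17.2517) theta=-105/296 (≈-0.3547)
Rounded to 4 decimal places: x = -17.2517

Answer: -17.2517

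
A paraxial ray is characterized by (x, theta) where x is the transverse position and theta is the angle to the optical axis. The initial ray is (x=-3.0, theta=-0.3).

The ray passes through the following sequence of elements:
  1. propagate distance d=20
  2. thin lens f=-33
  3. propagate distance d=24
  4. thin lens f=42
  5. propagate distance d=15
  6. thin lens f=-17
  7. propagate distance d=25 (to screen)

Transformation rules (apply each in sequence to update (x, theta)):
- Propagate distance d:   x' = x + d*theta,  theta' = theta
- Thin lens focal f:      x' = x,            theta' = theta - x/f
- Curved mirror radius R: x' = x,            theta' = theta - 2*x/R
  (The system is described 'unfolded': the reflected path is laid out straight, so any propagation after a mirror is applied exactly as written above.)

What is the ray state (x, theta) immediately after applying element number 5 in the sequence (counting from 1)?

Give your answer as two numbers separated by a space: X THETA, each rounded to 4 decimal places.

Initial: x=-3.0000 theta=-0.3000
After 1 (propagate distance d=20): x=-9.0000 theta=-0.3000
After 2 (thin lens f=-33): x=-9.0000 theta=-63/110 (≈-0.5727)
After 3 (propagate distance d=24): x=-1251/55 (≈-22.7455) theta=-63/110 (≈-0.5727)
After 4 (thin lens f=42): x=-1251/55 (≈-22.7455) theta=-12/385 (≈-0.0312)
After 5 (propagate distance d=15): x=-8937/385 (≈-23.2130) theta=-12/385 (≈-0.0312)
Rounded to 4 decimal places: x = -23.2130, theta = -0.0312

Answer: -23.2130 -0.0312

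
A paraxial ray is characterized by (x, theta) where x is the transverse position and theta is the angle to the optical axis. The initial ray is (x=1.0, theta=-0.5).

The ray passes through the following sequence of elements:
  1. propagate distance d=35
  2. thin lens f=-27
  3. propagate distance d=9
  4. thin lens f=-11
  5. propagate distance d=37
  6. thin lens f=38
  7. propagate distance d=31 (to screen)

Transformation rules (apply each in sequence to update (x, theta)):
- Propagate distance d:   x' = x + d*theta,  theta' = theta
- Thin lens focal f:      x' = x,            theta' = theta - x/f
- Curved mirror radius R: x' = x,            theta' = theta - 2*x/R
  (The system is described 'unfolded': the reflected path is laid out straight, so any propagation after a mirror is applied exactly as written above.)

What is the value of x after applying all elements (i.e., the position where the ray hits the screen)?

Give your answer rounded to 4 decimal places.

Initial: x=1.0000 theta=-0.5000
After 1 (propagate distance d=35): x=-16.5000 theta=-0.5000
After 2 (thin lens f=-27): x=-16.5000 theta=-10/9 (≈-1.1111)
After 3 (propagate distance d=9): x=-26.5000 theta=-10/9 (≈-1.1111)
After 4 (thin lens f=-11): x=-26.5000 theta=-697/198 (≈-3.5202)
After 5 (propagate distance d=37): x=-15518/99 (≈-156.7475) theta=-697/198 (≈-3.5202)
After 6 (thin lens f=38): x=-15518/99 (≈-156.7475) theta=2275/3762 (≈0.6047)
After 7 (propagate distance d=31 (to screen)): x=-173053/1254 (≈-138.0008) theta=2275/3762 (≈0.6047)
Rounded to 4 decimal places: x = -138.0008

Answer: -138.0008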